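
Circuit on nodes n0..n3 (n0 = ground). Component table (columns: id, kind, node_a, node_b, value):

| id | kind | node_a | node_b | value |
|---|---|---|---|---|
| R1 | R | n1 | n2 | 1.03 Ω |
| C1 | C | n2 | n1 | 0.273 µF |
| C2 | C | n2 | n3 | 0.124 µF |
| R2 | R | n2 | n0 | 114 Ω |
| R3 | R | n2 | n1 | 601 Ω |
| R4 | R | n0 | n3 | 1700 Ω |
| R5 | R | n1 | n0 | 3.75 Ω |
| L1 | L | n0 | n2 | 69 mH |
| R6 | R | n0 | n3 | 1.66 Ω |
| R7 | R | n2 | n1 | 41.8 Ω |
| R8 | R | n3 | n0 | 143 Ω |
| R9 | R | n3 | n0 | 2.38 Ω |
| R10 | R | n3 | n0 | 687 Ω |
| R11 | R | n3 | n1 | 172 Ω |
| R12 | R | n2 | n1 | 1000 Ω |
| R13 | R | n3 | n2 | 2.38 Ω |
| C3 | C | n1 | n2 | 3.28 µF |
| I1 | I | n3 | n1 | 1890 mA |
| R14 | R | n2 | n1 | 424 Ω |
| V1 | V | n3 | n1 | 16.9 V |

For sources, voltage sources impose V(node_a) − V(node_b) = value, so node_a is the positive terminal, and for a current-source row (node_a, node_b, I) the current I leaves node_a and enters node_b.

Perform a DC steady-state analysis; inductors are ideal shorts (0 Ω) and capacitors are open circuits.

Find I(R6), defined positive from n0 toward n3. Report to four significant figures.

-4.743 A

MNA unknowns: 3 node voltages V₁..V_3 plus 2 source currents (L1, V1)
R1: Y=0.9709 on G[1,2]
C1: Y=0.000 on G[2,1]
C2: Y=0.000 on G[2,3]
R2: Y=0.008772 on G[2,0]
R3: Y=0.001664 on G[2,1]
R4: Y=0.0005882 on G[0,3]
R5: Y=0.2667 on G[1,0]
L1: row V0−V2=0, i_L1 at 0,2
R6: Y=0.6024 on G[0,3]
R7: Y=0.02392 on G[2,1]
R8: Y=0.006993 on G[3,0]
R9: Y=0.4202 on G[3,0]
R10: Y=0.001456 on G[3,0]
R11: Y=0.005814 on G[3,1]
R12: Y=0.001000 on G[2,1]
R13: Y=0.4202 on G[3,2]
C3: Y=0.000 on G[1,2]
I1: z[3]−=1.89, z[1]+=1.89
R14: Y=0.002358 on G[2,1]
V1: row V3−V1=16.9, i_V1 at 3,1
solve → V1=-9.026, V2=0.000, V3=7.874
aux → i_L1=5.716, i_V1=-13.42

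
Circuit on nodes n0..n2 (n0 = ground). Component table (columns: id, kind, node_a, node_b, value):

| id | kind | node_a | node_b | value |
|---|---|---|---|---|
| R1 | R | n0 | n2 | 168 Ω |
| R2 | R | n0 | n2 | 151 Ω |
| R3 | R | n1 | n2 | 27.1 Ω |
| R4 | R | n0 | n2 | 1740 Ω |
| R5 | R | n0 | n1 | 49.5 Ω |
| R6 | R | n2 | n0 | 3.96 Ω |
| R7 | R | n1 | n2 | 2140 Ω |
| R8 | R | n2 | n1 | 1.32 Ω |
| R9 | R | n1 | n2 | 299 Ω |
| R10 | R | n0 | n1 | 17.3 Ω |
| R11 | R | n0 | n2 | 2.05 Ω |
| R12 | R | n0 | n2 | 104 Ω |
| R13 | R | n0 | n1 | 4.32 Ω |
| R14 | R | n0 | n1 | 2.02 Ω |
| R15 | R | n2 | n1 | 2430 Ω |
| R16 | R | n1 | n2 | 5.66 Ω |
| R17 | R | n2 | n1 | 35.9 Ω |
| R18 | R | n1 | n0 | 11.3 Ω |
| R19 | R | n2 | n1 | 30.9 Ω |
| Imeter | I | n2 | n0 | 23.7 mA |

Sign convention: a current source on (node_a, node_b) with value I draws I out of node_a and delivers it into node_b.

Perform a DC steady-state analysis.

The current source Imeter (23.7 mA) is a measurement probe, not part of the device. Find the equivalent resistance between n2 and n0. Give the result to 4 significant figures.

R_eq = 0.8048 Ω

MNA unknowns: 2 node voltages V₁..V_2
R1: Y=0.005952 on G[0,2]
R2: Y=0.006623 on G[0,2]
R3: Y=0.03690 on G[1,2]
R4: Y=0.0005747 on G[0,2]
R5: Y=0.02020 on G[0,1]
R6: Y=0.2525 on G[2,0]
R7: Y=0.0004673 on G[1,2]
R8: Y=0.7576 on G[2,1]
R9: Y=0.003344 on G[1,2]
R10: Y=0.05780 on G[0,1]
R11: Y=0.4878 on G[0,2]
R12: Y=0.009615 on G[0,2]
R13: Y=0.2315 on G[0,1]
R14: Y=0.4950 on G[0,1]
R15: Y=0.0004115 on G[2,1]
R16: Y=0.1767 on G[1,2]
R17: Y=0.02786 on G[2,1]
R18: Y=0.08850 on G[1,0]
R19: Y=0.03236 on G[2,1]
Imeter: z[2]−=0.0237, z[0]+=0.0237
solve → V1=-0.01024, V2=-0.01907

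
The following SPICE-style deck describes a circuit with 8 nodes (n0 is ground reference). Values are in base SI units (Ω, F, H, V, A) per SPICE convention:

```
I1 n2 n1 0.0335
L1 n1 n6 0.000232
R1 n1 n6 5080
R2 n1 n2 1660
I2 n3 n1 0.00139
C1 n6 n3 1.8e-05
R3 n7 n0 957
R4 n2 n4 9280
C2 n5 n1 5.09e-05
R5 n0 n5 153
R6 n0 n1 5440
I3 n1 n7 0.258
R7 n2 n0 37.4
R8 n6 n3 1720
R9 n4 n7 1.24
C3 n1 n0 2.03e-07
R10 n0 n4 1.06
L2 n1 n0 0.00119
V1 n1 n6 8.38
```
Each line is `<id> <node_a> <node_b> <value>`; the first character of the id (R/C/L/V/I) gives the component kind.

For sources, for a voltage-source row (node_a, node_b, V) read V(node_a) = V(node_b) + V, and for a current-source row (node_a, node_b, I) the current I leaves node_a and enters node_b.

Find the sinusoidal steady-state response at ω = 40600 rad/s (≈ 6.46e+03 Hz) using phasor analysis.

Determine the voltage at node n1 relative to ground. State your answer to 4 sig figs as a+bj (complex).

Apply KCL at each of the 7 non-ground nodes and solve the resulting linear system.
Node n1: branches {I1, L1, R1, R2, I2, C2, R6, I3, C3, L2, V1} → V_1 = -7.912-13.46j
Node n2: branches {I1, R2, R4, R7} → V_2 = -1.393-0.2955j
Node n3: branches {I2, C1, R8} → V_3 = -16.29-13.46j
Node n4: branches {R4, R9, R10} → V_4 = 0.2726-3.371e-05j
Node n5: branches {C2, R5} → V_5 = -7.870-13.49j
Node n6: branches {L1, R1, C1, R8, V1} → V_6 = -16.29-13.46j
Node n7: branches {R3, I3, R9} → V_7 = 0.5918-3.366e-05j
Source currents: i(V1)=-0.0002596+0.8897j

-7.912-13.46j V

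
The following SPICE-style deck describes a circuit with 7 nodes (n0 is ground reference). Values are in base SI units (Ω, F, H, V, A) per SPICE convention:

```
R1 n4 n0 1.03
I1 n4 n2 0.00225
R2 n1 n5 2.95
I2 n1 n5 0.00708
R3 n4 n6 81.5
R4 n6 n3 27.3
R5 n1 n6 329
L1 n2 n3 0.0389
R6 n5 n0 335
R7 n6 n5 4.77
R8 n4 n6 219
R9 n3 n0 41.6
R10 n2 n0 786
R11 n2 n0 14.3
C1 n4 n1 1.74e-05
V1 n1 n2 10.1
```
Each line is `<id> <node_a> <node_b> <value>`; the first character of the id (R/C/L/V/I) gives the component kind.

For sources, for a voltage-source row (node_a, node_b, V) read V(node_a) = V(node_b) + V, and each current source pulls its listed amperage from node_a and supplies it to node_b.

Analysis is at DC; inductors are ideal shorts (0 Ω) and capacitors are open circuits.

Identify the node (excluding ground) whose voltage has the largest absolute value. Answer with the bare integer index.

1

Apply KCL at each of the 6 non-ground nodes and solve the resulting linear system.
Node n1: branches {R2, I2, R5, C1, V1} → V_1 = 8.834
Node n2: branches {I1, L1, R10, R11, V1} → V_2 = -1.266
Node n3: branches {R4, L1, R9} → V_3 = -1.266
Node n4: branches {R1, I1, R3, R8, C1} → V_4 = 0.1004
Node n5: branches {R2, I2, R6, R7} → V_5 = 7.731
Node n6: branches {R3, R4, R5, R7, R8} → V_6 = 6.023
Source currents: i(L1)=-0.2974, i(V1)=-0.3897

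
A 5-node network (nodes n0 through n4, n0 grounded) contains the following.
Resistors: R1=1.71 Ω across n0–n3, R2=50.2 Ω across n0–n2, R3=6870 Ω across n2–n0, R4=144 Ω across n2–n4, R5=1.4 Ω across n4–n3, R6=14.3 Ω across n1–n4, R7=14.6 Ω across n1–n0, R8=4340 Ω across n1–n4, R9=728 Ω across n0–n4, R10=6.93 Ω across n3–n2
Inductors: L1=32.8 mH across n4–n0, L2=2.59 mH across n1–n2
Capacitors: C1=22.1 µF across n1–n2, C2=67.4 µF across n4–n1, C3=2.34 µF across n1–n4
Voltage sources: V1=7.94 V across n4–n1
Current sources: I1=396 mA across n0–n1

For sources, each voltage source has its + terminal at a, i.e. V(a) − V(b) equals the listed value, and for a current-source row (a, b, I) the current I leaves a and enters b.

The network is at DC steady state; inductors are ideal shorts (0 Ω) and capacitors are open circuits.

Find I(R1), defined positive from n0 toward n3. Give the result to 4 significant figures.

MNA unknowns: 4 node voltages V₁..V_4 plus 3 source currents (L1, L2, V1)
R1: Y=0.5848 on G[0,3]
R2: Y=0.01992 on G[0,2]
R3: Y=0.0001456 on G[2,0]
L1: row V4−V0=0, i_L1 at 4,0
R4: Y=0.006944 on G[2,4]
R5: Y=0.7143 on G[4,3]
R6: Y=0.06993 on G[1,4]
R7: Y=0.06849 on G[1,0]
C1: Y=0.000 on G[1,2]
L2: row V1−V2=0, i_L2 at 1,2
R8: Y=0.0002304 on G[1,4]
R9: Y=0.001374 on G[0,4]
C2: Y=0.000 on G[4,1]
R10: Y=0.1443 on G[3,2]
C3: Y=0.000 on G[1,4]
V1: row V4−V1=7.94, i_V1 at 4,1
I1: z[0]−=0.396, z[1]+=0.396
solve → V1=-7.940, V2=-7.940, V3=-0.7938, V4=0.000
aux → i_L1=1.563, i_L2=-1.246, i_V1=-2.743

0.4642 A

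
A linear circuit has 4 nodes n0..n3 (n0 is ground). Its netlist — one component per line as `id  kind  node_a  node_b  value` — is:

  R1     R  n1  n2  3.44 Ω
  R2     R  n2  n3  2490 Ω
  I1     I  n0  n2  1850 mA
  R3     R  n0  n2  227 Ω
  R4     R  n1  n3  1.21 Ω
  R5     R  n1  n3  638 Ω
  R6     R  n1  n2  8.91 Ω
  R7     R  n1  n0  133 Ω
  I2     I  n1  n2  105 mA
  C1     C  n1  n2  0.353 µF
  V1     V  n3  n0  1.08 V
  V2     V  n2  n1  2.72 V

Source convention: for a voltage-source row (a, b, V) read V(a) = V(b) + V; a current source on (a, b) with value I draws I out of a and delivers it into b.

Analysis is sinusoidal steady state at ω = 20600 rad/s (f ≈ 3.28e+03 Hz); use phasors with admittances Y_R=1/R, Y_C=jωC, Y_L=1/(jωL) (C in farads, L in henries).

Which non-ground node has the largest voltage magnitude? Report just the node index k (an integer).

2

Apply KCL at each of the 3 non-ground nodes and solve the resulting linear system.
Node n1: branches {R1, R4, R5, R6, R7, I2, C1, V2} → V_1 = 3.251+0.000j
Node n2: branches {R1, R2, I1, R3, R6, I2, C1, V2} → V_2 = 5.971+0.000j
Node n3: branches {R2, R4, R5, V1} → V_3 = 1.080+0.000j
Source currents: i(V1)=1.799+0.000j, i(V2)=0.8308-0.01978j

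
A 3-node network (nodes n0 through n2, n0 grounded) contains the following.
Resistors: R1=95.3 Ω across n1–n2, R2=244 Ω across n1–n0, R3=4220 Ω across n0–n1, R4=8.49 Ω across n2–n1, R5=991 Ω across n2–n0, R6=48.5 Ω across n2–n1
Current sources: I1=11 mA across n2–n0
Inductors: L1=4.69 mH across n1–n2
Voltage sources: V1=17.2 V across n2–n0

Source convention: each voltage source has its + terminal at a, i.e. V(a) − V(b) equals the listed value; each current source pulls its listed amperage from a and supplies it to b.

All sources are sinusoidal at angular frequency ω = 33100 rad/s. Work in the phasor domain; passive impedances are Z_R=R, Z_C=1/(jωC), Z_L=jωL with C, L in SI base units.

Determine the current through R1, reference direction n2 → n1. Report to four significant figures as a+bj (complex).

Apply KCL at each of the 2 non-ground nodes and solve the resulting linear system.
Node n1: branches {R1, R2, R3, L1, R4, R6} → V_1 = 16.71-0.02042j
Node n2: branches {R1, I1, L1, R4, R5, R6, V1} → V_2 = 17.20+0.000j
Source currents: i(V1)=-0.1008+8.853e-05j

0.005097+0.0002143j A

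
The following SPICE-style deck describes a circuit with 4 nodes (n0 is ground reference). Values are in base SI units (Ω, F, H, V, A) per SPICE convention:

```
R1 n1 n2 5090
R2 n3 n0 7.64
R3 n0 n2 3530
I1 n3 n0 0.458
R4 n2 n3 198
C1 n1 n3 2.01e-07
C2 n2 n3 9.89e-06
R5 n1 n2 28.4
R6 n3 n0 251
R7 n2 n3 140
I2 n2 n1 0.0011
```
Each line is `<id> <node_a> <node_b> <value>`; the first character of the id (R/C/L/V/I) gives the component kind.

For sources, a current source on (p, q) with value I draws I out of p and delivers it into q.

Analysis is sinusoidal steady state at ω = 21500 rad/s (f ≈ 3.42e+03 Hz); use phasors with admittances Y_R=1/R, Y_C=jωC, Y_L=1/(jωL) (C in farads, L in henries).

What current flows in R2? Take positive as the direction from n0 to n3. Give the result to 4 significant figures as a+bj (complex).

Apply KCL at each of the 3 non-ground nodes and solve the resulting linear system.
Node n1: branches {R1, C1, R5, I2} → V_1 = -3.359-0.007993j
Node n2: branches {R1, R3, R4, C2, R5, R7, I2} → V_2 = -3.389-0.004363j
Node n3: branches {R2, I1, R4, C1, C2, R6, R7} → V_3 = -3.389+9.164e-06j

0.4435-1.200e-06j A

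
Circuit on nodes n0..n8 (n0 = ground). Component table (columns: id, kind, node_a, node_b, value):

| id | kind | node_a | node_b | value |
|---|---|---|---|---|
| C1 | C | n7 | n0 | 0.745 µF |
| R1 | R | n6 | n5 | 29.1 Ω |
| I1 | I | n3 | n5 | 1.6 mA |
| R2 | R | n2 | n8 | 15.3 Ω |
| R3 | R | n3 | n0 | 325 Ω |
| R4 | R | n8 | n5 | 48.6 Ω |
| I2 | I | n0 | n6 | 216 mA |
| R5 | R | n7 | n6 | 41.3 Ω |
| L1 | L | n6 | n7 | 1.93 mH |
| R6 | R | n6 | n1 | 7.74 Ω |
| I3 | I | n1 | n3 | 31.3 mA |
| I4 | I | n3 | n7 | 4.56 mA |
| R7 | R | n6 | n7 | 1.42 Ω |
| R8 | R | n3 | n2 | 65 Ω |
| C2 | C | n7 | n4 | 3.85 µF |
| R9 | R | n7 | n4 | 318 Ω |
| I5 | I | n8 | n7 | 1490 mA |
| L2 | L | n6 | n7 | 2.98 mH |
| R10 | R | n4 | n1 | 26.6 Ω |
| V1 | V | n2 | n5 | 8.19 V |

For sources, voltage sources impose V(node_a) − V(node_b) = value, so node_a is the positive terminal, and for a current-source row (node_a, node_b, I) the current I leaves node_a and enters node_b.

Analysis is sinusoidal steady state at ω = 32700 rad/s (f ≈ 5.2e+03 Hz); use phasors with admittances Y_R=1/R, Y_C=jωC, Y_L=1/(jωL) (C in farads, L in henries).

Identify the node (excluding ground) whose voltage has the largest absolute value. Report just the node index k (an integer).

Element admittances at ω=32700 rad/s:
  Y(C1) = 0.000+0.02436j S between n7,n0
  Y(R1) = 0.03436+0.000j S between n6,n5
  I1: injects 0.0016 A into n5 (from n3)
  Y(R2) = 0.06536+0.000j S between n2,n8
  Y(R3) = 0.003077+0.000j S between n3,n0
  Y(R4) = 0.02058+0.000j S between n8,n5
  I2: injects 0.216 A into n6 (from n0)
  Y(R5) = 0.02421+0.000j S between n7,n6
  Y(L1) = 0.000-0.01585j S between n6,n7
  Y(R6) = 0.1292+0.000j S between n6,n1
  I3: injects 0.0313 A into n3 (from n1)
  I4: injects 0.00456 A into n7 (from n3)
  Y(R7) = 0.7042+0.000j S between n6,n7
  Y(R8) = 0.01538+0.000j S between n3,n2
  Y(C2) = 0.000+0.1259j S between n7,n4
  Y(R9) = 0.003145+0.000j S between n7,n4
  I5: injects 1.49 A into n7 (from n8)
  Y(L2) = 0.000-0.01026j S between n6,n7
  Y(R10) = 0.03759+0.000j S between n4,n1
  V1: constraint V(n2)−V(n5) = 8.19
Assemble and solve the 9×9 MNA system:
  V(n1)=-0.2463-12.02j  V(n2)=-32.48-11.27j  V(n3)=-25.71-9.394j  V(n4)=1.085-11.72j  V(n5)=-40.67-11.27j  V(n6)=-0.3914-12.11j  V(n7)=1.187-12.11j  V(n8)=-51.78-11.27j
  i(V1)=-1.157+0.02891j

8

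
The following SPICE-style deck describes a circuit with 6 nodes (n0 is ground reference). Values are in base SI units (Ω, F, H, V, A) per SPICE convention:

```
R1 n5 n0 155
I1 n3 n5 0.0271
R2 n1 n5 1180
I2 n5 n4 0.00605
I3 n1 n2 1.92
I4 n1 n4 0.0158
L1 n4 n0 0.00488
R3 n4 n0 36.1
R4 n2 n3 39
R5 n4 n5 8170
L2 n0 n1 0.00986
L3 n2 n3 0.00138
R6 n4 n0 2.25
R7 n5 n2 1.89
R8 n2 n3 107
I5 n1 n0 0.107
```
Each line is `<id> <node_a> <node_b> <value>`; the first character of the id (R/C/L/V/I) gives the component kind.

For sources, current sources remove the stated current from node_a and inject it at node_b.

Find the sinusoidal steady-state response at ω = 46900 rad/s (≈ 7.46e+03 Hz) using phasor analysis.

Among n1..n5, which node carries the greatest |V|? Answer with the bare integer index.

1

MNA unknowns: 5 node voltages V₁..V_5
R1: Y=0.006452+0.000j on G[5,0]
I1: z[3]−=0.0271, z[5]+=0.0271
R2: Y=0.0008475+0.000j on G[1,5]
I2: z[5]−=0.00605, z[4]+=0.00605
I3: z[1]−=1.92, z[2]+=1.92
I4: z[1]−=0.0158, z[4]+=0.0158
L1: Y=0.000-0.004369j on G[4,0]
R3: Y=0.02770+0.000j on G[4,0]
R4: Y=0.02564+0.000j on G[2,3]
R5: Y=0.0001224+0.000j on G[4,5]
L2: Y=0.000-0.002162j on G[0,1]
L3: Y=0.000-0.01545j on G[2,3]
R6: Y=0.4444+0.000j on G[4,0]
R7: Y=0.5291+0.000j on G[5,2]
R8: Y=0.009346+0.000j on G[2,3]
I5: z[1]−=0.107, z[0]+=0.107
solve → V1=-261.4-752.9j, V2=231.6-85.97j, V3=231.0-86.26j, V4=0.1056-0.02130j, V5=228.1-85.97j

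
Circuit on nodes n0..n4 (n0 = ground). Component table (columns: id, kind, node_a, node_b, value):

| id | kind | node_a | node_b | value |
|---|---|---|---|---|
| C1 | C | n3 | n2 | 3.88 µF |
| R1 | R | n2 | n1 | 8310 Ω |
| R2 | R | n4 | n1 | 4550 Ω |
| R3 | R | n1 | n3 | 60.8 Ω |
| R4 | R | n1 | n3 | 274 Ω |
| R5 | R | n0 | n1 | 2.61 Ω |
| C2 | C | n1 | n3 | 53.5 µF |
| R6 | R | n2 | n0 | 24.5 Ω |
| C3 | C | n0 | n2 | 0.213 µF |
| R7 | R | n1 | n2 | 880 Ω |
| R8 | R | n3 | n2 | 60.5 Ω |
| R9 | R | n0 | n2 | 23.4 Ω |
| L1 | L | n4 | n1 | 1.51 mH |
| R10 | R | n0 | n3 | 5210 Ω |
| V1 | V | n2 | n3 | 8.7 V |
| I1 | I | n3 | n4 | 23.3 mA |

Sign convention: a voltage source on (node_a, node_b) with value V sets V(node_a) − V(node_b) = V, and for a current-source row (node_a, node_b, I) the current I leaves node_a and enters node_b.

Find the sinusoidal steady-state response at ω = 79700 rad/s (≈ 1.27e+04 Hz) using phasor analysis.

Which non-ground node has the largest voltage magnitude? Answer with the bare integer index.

2

Element admittances at ω=79700 rad/s:
  Y(C1) = 0.000+0.3092j S between n3,n2
  Y(R1) = 0.0001203+0.000j S between n2,n1
  Y(R2) = 0.0002198+0.000j S between n4,n1
  Y(R3) = 0.01645+0.000j S between n1,n3
  Y(R4) = 0.003650+0.000j S between n1,n3
  Y(R5) = 0.3831+0.000j S between n0,n1
  Y(C2) = 0.000+4.264j S between n1,n3
  Y(R6) = 0.04082+0.000j S between n2,n0
  Y(C3) = 0.000+0.01698j S between n0,n2
  Y(R7) = 0.001136+0.000j S between n1,n2
  Y(R8) = 0.01653+0.000j S between n3,n2
  Y(R9) = 0.04274+0.000j S between n0,n2
  Y(L1) = 0.000-0.008309j S between n4,n1
  Y(R10) = 0.0001919+0.000j S between n0,n3
  V1: constraint V(n2)−V(n3) = 8.7
  I1: injects 0.0233 A into n4 (from n3)
Assemble and solve the 5×5 MNA system:
  V(n1)=-1.557-0.2853j  V(n2)=7.116-0.1375j  V(n3)=-1.584-0.1375j  V(n4)=-1.483+2.517j
  i(V1)=-0.7516-2.800j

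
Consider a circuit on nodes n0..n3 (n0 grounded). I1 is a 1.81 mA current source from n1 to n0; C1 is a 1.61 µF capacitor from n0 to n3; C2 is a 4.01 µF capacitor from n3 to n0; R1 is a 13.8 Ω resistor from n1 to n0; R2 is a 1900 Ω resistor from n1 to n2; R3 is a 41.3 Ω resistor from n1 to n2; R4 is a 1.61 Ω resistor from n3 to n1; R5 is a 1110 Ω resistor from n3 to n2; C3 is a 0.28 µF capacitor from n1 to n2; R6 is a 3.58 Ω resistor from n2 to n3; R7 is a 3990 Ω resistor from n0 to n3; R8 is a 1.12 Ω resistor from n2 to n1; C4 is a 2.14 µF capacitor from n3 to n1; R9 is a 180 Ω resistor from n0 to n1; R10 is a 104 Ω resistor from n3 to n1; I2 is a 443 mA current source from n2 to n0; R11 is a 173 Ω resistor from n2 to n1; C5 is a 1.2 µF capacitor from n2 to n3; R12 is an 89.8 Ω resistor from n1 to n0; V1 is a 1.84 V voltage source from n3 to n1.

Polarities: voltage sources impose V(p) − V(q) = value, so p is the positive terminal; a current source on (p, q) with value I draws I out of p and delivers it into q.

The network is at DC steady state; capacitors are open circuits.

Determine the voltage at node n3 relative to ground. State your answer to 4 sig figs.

-3.140 V

Apply KCL at each of the 3 non-ground nodes and solve the resulting linear system.
Node n1: branches {I1, R1, R2, R3, R4, C3, R8, C4, R9, R10, R11, R12, V1} → V_1 = -4.980
Node n2: branches {R2, R3, R5, C3, R6, R8, I2, R11, C5} → V_2 = -4.920
Node n3: branches {C1, C2, R4, R5, R6, R7, C4, R10, C5, V1} → V_3 = -3.140
Source currents: i(V1)=-1.658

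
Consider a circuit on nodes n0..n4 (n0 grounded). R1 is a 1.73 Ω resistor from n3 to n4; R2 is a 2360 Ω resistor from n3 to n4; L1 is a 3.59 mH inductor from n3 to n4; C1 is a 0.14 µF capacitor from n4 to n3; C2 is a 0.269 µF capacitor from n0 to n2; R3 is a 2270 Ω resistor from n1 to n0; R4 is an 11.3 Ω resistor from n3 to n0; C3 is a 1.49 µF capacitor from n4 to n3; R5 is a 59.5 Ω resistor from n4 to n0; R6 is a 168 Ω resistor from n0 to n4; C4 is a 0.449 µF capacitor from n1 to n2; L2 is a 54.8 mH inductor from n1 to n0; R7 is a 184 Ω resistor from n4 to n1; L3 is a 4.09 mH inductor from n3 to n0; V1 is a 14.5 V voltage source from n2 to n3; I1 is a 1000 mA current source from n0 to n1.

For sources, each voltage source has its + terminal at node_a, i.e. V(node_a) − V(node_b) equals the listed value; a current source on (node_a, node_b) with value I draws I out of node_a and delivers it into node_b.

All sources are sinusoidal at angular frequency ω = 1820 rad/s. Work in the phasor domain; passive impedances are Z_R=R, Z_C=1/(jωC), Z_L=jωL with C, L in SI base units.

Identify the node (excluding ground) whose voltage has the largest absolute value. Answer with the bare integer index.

1

Apply KCL at each of the 4 non-ground nodes and solve the resulting linear system.
Node n1: branches {R3, C4, L2, R7, I1} → V_1 = 46.81+78.03j
Node n2: branches {C2, C4, V1} → V_2 = 13.37+2.355j
Node n3: branches {R1, R2, L1, C1, R4, C3, L3, V1} → V_3 = -1.126+2.355j
Node n4: branches {R1, R2, L1, C1, C3, R5, R6, R7} → V_4 = -0.8187+3.021j
Source currents: i(V1)=-0.06069+0.02078j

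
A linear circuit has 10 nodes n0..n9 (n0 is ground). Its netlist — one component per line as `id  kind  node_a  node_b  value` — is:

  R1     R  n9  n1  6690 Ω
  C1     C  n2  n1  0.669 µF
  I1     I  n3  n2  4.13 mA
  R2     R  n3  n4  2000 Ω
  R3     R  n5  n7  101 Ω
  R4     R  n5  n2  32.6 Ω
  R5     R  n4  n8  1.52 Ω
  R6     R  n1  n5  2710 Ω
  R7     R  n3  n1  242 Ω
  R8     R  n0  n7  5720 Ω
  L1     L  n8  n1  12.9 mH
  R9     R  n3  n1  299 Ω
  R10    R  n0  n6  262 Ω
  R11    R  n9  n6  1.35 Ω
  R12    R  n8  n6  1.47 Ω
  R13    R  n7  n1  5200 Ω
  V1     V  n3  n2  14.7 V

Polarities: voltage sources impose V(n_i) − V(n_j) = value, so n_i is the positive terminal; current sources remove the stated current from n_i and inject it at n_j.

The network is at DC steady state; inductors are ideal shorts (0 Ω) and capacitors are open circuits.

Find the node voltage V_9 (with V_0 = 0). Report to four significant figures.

0.5580 V

MNA unknowns: 9 node voltages V₁..V_9 plus 2 source currents (L1, V1)
R1: Y=0.0001495 on G[9,1]
C1: Y=0.000 on G[2,1]
I1: z[3]−=0.00413, z[2]+=0.00413
R2: Y=0.0005000 on G[3,4]
R3: Y=0.009901 on G[5,7]
R4: Y=0.03067 on G[5,2]
R5: Y=0.6579 on G[4,8]
R6: Y=0.0003690 on G[1,5]
R7: Y=0.004132 on G[3,1]
R8: Y=0.0001748 on G[0,7]
L1: row V8−V1=0, i_L1 at 8,1
R9: Y=0.003344 on G[3,1]
R10: Y=0.003817 on G[0,6]
R11: Y=0.7407 on G[9,6]
R12: Y=0.6803 on G[8,6]
R13: Y=0.0001923 on G[7,1]
V1: row V3−V2=14.7, i_V1 at 3,2
solve → V1=0.5612, V2=-12.95, V3=1.746, V4=0.5621, V5=-12.65, V6=0.5580, V7=-12.18, V8=0.5612, V9=0.5580
aux → i_L1=-0.001537, i_V1=-0.01358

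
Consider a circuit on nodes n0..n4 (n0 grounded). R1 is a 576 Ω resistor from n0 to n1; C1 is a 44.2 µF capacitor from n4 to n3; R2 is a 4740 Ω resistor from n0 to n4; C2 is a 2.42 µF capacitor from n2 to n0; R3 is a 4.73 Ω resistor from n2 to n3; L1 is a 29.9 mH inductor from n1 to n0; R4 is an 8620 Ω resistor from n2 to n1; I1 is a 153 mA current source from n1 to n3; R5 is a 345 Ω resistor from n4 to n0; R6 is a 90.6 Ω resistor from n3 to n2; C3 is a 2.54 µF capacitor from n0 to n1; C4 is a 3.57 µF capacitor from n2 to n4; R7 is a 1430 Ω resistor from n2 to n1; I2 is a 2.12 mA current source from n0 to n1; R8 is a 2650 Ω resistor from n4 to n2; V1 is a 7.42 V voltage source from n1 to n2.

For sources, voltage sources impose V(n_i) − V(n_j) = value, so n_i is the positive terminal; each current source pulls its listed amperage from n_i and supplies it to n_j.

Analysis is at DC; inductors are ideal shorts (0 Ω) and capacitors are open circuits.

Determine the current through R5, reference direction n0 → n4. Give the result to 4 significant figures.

0.002328 A

MNA unknowns: 4 node voltages V₁..V_4 plus 2 source currents (L1, V1)
R1: Y=0.001736 on G[0,1]
C1: Y=0.000 on G[4,3]
R2: Y=0.0002110 on G[0,4]
C2: Y=0.000 on G[2,0]
R3: Y=0.2114 on G[2,3]
L1: row V1−V0=0, i_L1 at 1,0
R4: Y=0.0001160 on G[2,1]
I1: z[1]−=0.153, z[3]+=0.153
R5: Y=0.002899 on G[4,0]
R6: Y=0.01104 on G[3,2]
C3: Y=0.000 on G[0,1]
C4: Y=0.000 on G[2,4]
R7: Y=0.0006993 on G[2,1]
I2: z[0]−=0.00212, z[1]+=0.00212
R8: Y=0.0003774 on G[4,2]
V1: row V1−V2=7.42, i_V1 at 1,2
solve → V1=0.000, V2=-7.420, V3=-6.732, V4=-0.8030
aux → i_L1=0.004617, i_V1=-0.1615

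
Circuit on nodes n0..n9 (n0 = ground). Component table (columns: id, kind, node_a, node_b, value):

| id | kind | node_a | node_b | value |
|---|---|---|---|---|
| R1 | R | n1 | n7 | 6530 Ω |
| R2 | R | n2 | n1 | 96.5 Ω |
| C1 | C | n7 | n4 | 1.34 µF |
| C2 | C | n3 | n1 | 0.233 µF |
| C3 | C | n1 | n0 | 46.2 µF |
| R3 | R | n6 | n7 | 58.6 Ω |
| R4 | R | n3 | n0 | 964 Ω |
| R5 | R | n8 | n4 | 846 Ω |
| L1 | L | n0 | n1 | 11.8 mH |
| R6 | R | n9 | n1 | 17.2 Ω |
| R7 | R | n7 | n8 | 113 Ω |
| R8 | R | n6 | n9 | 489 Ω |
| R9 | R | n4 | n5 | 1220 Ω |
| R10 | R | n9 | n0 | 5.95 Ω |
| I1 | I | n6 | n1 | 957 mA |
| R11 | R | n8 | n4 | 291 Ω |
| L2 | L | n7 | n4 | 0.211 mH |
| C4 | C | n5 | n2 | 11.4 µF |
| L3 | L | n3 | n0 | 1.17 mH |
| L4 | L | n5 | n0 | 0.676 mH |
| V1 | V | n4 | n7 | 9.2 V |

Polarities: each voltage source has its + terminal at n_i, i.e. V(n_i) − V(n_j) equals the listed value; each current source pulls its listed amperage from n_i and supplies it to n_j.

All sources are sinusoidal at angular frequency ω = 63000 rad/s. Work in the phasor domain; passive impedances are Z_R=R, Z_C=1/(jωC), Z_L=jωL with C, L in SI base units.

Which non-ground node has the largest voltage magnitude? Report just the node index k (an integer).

Element admittances at ω=63000 rad/s:
  Y(R1) = 0.0001531+0.000j S between n1,n7
  Y(R2) = 0.01036+0.000j S between n2,n1
  Y(C1) = 0.000+0.08442j S between n7,n4
  Y(C2) = 0.000+0.01468j S between n3,n1
  Y(C3) = 0.000+2.911j S between n1,n0
  Y(R3) = 0.01706+0.000j S between n6,n7
  Y(R4) = 0.001037+0.000j S between n3,n0
  Y(R5) = 0.001182+0.000j S between n8,n4
  Y(L1) = 0.000-0.001345j S between n0,n1
  Y(R6) = 0.05814+0.000j S between n9,n1
  Y(R7) = 0.008850+0.000j S between n7,n8
  Y(R8) = 0.002045+0.000j S between n6,n9
  Y(R9) = 0.0008197+0.000j S between n4,n5
  Y(R10) = 0.1681+0.000j S between n9,n0
  I1: injects 0.957 A into n1 (from n6)
  Y(R11) = 0.003436+0.000j S between n8,n4
  Y(L2) = 0.000-0.07523j S between n7,n4
  Y(C4) = 0.000+0.7182j S between n5,n2
  Y(L3) = 0.000-0.01357j S between n3,n0
  Y(L4) = 0.000-0.02348j S between n5,n0
  V1: constraint V(n4)−V(n7) = 9.2
Assemble and solve the 10×10 MNA system:
  V(n1)=-0.01951-0.2487j  V(n2)=-3.849-8.766j  V(n3)=1.499-1.884j  V(n4)=-301.9-2.620j  V(n5)=-3.971-8.710j  V(n6)=-328.2-2.348j  V(n7)=-311.1-2.620j  V(n8)=-307.9-2.620j  V(n9)=-2.945-0.08439j
  i(V1)=0.2163-0.08956j

6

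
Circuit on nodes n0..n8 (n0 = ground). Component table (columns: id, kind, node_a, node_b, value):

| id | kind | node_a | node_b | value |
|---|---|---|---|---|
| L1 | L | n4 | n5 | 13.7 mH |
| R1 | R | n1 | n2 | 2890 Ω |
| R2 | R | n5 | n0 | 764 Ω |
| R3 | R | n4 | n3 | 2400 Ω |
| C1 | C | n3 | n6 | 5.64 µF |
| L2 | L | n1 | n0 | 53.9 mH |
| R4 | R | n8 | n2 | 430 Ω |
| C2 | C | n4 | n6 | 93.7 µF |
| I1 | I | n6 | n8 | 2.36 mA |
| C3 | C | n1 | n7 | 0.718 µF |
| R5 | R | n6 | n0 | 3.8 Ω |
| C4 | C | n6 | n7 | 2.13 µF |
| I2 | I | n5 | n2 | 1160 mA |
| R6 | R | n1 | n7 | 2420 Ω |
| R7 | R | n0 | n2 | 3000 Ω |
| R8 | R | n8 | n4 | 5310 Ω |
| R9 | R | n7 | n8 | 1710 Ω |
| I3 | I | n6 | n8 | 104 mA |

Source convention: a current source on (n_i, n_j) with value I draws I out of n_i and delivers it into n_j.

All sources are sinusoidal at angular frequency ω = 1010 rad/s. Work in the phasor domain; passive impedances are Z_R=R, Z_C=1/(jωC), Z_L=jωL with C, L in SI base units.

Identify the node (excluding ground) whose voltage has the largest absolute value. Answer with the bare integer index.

Apply KCL at each of the 8 non-ground nodes and solve the resulting linear system.
Node n1: branches {R1, L2, C3, R6} → V_1 = 3.585+26.15j
Node n2: branches {R1, R4, I2, R7} → V_2 = 998.8-40.63j
Node n3: branches {R3, C1} → V_3 = -2.301+0.3914j
Node n4: branches {L1, R3, C2, R8} → V_4 = -3.185+10.95j
Node n5: branches {L1, R2, I2} → V_5 = -3.276-5.037j
Node n6: branches {C1, C2, I1, R5, C4, I3} → V_6 = -3.074+0.3268j
Node n7: branches {C3, C4, R6, R9} → V_7 = 39.73-140.8j
Node n8: branches {R4, I1, R8, R9, I3} → V_8 = 791.2-56.39j

2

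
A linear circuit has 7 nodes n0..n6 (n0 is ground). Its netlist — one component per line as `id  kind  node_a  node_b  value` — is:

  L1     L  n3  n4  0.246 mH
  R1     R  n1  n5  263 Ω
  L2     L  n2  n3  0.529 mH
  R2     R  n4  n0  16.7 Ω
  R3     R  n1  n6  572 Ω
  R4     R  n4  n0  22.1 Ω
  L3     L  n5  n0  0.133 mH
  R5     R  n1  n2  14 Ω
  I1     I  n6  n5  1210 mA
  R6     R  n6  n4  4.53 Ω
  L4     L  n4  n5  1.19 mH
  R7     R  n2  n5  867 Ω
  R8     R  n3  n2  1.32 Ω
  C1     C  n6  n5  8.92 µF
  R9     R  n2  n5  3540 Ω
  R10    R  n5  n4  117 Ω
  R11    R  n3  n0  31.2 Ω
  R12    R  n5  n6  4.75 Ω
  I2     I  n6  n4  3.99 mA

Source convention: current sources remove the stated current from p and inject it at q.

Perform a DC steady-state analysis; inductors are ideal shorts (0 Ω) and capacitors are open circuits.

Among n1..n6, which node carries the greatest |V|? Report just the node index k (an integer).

6

MNA unknowns: 6 node voltages V₁..V_6 plus 4 source currents (L1, L2, L3, L4)
L1: row V3−V4=0, i_L1 at 3,4
R1: Y=0.003802 on G[1,5]
L2: row V2−V3=0, i_L2 at 2,3
R2: Y=0.05988 on G[4,0]
R3: Y=0.001748 on G[1,6]
R4: Y=0.04525 on G[4,0]
L3: row V5−V0=0, i_L3 at 5,0
R5: Y=0.07143 on G[1,2]
I1: z[6]−=1.21, z[5]+=1.21
R6: Y=0.2208 on G[6,4]
L4: row V4−V5=0, i_L4 at 4,5
R7: Y=0.001153 on G[2,5]
R8: Y=0.7576 on G[3,2]
C1: Y=0.000 on G[6,5]
R9: Y=0.0002825 on G[2,5]
R10: Y=0.008547 on G[5,4]
R11: Y=0.03205 on G[3,0]
R12: Y=0.2105 on G[5,6]
I2: z[6]−=0.00399, z[4]+=0.00399
solve → V1=-0.06368, V2=0.000, V3=0.000, V4=0.000, V5=0.000, V6=-2.804
aux → i_L1=-0.004548, i_L2=-0.004548, i_L3=0.000, i_L4=-0.6195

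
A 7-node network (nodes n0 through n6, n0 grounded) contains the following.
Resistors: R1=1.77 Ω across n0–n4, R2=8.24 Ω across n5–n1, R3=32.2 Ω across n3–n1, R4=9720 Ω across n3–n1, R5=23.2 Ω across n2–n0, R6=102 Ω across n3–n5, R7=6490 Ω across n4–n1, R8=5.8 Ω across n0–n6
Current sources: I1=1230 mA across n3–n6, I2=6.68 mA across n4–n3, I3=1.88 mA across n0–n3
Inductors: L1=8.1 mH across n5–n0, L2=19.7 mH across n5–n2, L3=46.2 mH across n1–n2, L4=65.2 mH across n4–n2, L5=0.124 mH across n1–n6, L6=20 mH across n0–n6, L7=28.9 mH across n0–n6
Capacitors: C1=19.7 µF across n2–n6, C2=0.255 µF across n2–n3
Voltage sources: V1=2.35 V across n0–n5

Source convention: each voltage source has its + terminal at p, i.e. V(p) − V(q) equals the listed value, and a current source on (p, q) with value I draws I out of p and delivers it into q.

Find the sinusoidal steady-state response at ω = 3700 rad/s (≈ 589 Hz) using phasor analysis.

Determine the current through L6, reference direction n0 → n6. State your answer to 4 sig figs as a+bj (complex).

-0.003687-8.711e-05j A

Element admittances at ω=3700 rad/s:
  Y(R1) = 0.5650+0.000j S between n0,n4
  I1: injects 1.23 A into n6 (from n3)
  Y(R2) = 0.1214+0.000j S between n5,n1
  Y(R3) = 0.03106+0.000j S between n3,n1
  I2: injects 0.00668 A into n3 (from n4)
  Y(L1) = 0.000-0.03337j S between n5,n0
  Y(L2) = 0.000-0.01372j S between n5,n2
  I3: injects 0.00188 A into n3 (from n0)
  Y(R4) = 0.0001029+0.000j S between n3,n1
  Y(R5) = 0.04310+0.000j S between n2,n0
  Y(L3) = 0.000-0.005850j S between n1,n2
  Y(L4) = 0.000-0.004145j S between n4,n2
  Y(C1) = 0.000+0.07289j S between n2,n6
  Y(L5) = 0.000-2.180j S between n1,n6
  Y(C2) = 0.000+0.0009435j S between n2,n3
  Y(R6) = 0.009804+0.000j S between n3,n5
  Y(L6) = 0.000-0.01351j S between n0,n6
  Y(R7) = 0.0001541+0.000j S between n4,n1
  Y(R8) = 0.1724+0.000j S between n0,n6
  Y(L7) = 0.000-0.009352j S between n0,n6
  V1: constraint V(n0)−V(n5) = 2.35
Assemble and solve the 7×7 MNA system:
  V(n1)=-0.03387-0.2887j  V(n2)=-0.1791+0.2854j  V(n3)=-30.40+0.4765j  V(n4)=-0.009745+0.001163j  V(n5)=-2.350+0.000j  V(n6)=-0.006446+0.2729j
  i(V1)=-0.009978+0.1386j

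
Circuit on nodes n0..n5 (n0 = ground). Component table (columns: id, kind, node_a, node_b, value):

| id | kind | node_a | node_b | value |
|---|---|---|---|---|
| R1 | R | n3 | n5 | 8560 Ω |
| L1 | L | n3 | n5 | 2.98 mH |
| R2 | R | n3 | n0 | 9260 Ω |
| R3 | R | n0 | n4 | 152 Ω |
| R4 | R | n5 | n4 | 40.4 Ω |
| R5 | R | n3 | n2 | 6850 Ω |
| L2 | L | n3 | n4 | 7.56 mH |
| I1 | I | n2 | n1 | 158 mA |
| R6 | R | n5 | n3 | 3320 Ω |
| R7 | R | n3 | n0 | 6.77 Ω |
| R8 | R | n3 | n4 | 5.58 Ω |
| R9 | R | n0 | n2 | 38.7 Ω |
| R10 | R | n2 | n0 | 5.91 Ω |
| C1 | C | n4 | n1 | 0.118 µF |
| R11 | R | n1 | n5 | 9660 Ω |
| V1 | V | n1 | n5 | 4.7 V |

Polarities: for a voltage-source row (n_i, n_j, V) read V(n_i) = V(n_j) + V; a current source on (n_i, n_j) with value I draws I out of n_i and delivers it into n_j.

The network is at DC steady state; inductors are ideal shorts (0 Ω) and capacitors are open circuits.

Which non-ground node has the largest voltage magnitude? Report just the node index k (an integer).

Element admittances at DC:
  Y(R1) = 0.0001168 S between n3,n5
  L1: short n3↔n5 (DC inductor)
  Y(R2) = 0.0001080 S between n3,n0
  Y(R3) = 0.006579 S between n0,n4
  Y(R4) = 0.02475 S between n5,n4
  Y(R5) = 0.0001460 S between n3,n2
  L2: short n3↔n4 (DC inductor)
  I1: injects 0.158 A into n1 (from n2)
  Y(R6) = 0.0003012 S between n5,n3
  Y(R7) = 0.1477 S between n3,n0
  Y(R8) = 0.1792 S between n3,n4
  Y(R9) = 0.02584 S between n0,n2
  Y(R10) = 0.1692 S between n2,n0
  Y(C1) = 0.000 S between n4,n1
  Y(R11) = 0.0001035 S between n1,n5
  V1: constraint V(n1)−V(n5) = 4.7
Assemble and solve the 8×8 MNA system:
  V(n1)=5.722  V(n2)=-0.8087  V(n3)=1.022  V(n4)=1.022  V(n5)=1.022
  i(L1)=-0.1580  i(L2)=0.006721  i(V1)=0.1575

1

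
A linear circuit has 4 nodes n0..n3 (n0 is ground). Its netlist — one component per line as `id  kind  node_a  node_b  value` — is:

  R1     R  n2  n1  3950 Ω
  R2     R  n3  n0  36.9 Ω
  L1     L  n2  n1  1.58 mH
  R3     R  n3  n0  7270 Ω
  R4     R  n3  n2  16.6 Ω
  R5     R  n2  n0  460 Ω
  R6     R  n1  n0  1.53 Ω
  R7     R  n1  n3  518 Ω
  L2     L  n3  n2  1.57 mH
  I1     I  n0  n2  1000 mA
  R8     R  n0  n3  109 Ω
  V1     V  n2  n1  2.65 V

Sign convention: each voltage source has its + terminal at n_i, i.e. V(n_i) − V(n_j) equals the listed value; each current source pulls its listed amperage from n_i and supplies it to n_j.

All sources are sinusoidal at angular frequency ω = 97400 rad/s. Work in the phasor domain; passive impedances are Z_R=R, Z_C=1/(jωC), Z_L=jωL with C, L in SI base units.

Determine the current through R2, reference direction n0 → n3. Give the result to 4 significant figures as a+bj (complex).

-0.06761+0.002662j A

MNA unknowns: 3 node voltages V₁..V_3 plus 1 source current (V1)
R1: Y=0.0002532+0.000j on G[2,1]
R2: Y=0.02710+0.000j on G[3,0]
L1: Y=0.000-0.006498j on G[2,1]
R3: Y=0.0001376+0.000j on G[3,0]
R4: Y=0.06024+0.000j on G[3,2]
R5: Y=0.002174+0.000j on G[2,0]
R6: Y=0.6536+0.000j on G[1,0]
R7: Y=0.001931+0.000j on G[1,3]
L2: Y=0.000-0.006539j on G[3,2]
I1: z[0]−=1, z[2]+=1
R8: Y=0.009174+0.000j on G[0,3]
V1: row V2−V1=2.65, i_V1 at 2,1
solve → V1=1.378+0.005454j, V2=4.028+0.005454j, V3=2.495-0.09823j
aux → i_V1=0.8976+0.02098j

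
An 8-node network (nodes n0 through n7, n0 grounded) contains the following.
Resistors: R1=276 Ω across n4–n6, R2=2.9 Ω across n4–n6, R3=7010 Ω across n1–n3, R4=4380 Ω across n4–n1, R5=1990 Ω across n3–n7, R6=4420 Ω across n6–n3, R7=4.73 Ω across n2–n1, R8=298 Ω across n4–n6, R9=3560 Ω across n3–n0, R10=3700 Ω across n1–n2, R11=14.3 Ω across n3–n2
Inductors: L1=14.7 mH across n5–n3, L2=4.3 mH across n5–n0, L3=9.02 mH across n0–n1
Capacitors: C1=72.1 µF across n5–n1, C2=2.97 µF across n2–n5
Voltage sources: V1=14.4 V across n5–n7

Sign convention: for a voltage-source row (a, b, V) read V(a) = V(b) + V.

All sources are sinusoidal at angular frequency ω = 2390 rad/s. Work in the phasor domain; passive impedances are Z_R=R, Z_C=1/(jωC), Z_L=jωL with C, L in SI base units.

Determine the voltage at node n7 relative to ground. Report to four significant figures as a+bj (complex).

Element admittances at ω=2390 rad/s:
  Y(R1) = 0.003623+0.000j S between n4,n6
  Y(R2) = 0.3448+0.000j S between n4,n6
  Y(R3) = 0.0001427+0.000j S between n1,n3
  Y(R4) = 0.0002283+0.000j S between n4,n1
  Y(R5) = 0.0005025+0.000j S between n3,n7
  Y(R6) = 0.0002262+0.000j S between n6,n3
  Y(L1) = 0.000-0.02846j S between n5,n3
  Y(R7) = 0.2114+0.000j S between n2,n1
  Y(R8) = 0.003356+0.000j S between n4,n6
  Y(R9) = 0.0002809+0.000j S between n3,n0
  Y(R10) = 0.0002703+0.000j S between n1,n2
  Y(L2) = 0.000-0.09730j S between n5,n0
  Y(L3) = 0.000-0.04639j S between n0,n1
  Y(C1) = 0.000+0.1723j S between n5,n1
  Y(C2) = 0.000+0.007098j S between n2,n5
  Y(R11) = 0.06993+0.000j S between n3,n2
  V1: constraint V(n5)−V(n7) = 14.4
Assemble and solve the 8×8 MNA system:
  V(n1)=-0.01767+0.02935j  V(n2)=-0.04606+0.01218j  V(n3)=-0.1346-0.04531j  V(n4)=-0.07587-0.007796j  V(n5)=0.008292-0.01361j  V(n6)=-0.07591-0.007820j  V(n7)=-14.39-0.01361j
  i(V1)=-0.007164+1.593e-05j

-14.39-0.01361j V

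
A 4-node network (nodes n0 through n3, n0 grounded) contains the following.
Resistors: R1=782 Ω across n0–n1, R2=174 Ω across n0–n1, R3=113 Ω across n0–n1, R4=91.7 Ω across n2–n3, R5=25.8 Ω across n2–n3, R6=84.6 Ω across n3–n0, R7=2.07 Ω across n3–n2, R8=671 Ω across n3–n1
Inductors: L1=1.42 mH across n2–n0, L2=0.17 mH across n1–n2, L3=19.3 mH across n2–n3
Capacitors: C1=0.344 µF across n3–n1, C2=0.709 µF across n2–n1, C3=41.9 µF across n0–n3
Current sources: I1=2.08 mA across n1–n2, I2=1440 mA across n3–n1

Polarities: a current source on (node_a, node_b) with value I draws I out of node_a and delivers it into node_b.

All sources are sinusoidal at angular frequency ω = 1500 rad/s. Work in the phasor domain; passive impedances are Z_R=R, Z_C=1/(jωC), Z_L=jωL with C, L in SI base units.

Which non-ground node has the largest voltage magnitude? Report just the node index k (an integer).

Element admittances at ω=1500 rad/s:
  Y(R1) = 0.001279+0.000j S between n0,n1
  Y(R2) = 0.005747+0.000j S between n0,n1
  Y(L1) = 0.000-0.4695j S between n2,n0
  Y(R3) = 0.008850+0.000j S between n0,n1
  Y(L2) = 0.000-3.922j S between n1,n2
  Y(C1) = 0.000+0.0005160j S between n3,n1
  Y(R4) = 0.01091+0.000j S between n2,n3
  Y(R5) = 0.03876+0.000j S between n2,n3
  Y(C2) = 0.000+0.001063j S between n2,n1
  I1: injects 0.00208 A into n2 (from n1)
  Y(L3) = 0.000-0.03454j S between n2,n3
  Y(R6) = 0.01182+0.000j S between n3,n0
  Y(C3) = 0.000+0.06285j S between n0,n3
  Y(R7) = 0.4831+0.000j S between n3,n2
  Y(R8) = 0.001490+0.000j S between n3,n1
  I2: injects 1.44 A into n1 (from n3)
Assemble and solve the 3×3 MNA system:
  V(n1)=-0.3719+0.4961j  V(n2)=-0.3743+0.1288j  V(n3)=-2.979+0.3076j

3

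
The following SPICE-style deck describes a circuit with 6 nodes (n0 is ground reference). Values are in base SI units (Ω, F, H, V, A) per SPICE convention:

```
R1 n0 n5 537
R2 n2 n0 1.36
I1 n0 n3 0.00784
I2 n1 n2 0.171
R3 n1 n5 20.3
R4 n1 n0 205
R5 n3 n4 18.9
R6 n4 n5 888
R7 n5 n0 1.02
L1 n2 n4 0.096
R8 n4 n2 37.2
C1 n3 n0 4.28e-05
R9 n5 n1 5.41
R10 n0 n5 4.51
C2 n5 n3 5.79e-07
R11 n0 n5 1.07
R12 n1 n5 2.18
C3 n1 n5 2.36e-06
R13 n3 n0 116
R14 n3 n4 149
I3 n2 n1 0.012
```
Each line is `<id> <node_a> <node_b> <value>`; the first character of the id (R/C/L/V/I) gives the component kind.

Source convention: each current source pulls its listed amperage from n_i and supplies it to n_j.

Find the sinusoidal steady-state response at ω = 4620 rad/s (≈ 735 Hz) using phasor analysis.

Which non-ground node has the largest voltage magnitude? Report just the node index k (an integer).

1

Apply KCL at each of the 5 non-ground nodes and solve the resulting linear system.
Node n1: branches {I2, R3, R4, R9, R12, C3, I3} → V_1 = -0.3008+0.003620j
Node n2: branches {R2, I2, L1, R8, I3} → V_2 = 0.2109-0.001103j
Node n3: branches {I1, R5, C1, C2, R13, R14} → V_3 = 0.005786-0.05761j
Node n4: branches {R5, R6, L1, R8, R14} → V_4 = 0.06878-0.04319j
Node n5: branches {R1, R3, R6, R7, R9, R10, C2, R11, R12, C3} → V_5 = -0.07352+6.816e-05j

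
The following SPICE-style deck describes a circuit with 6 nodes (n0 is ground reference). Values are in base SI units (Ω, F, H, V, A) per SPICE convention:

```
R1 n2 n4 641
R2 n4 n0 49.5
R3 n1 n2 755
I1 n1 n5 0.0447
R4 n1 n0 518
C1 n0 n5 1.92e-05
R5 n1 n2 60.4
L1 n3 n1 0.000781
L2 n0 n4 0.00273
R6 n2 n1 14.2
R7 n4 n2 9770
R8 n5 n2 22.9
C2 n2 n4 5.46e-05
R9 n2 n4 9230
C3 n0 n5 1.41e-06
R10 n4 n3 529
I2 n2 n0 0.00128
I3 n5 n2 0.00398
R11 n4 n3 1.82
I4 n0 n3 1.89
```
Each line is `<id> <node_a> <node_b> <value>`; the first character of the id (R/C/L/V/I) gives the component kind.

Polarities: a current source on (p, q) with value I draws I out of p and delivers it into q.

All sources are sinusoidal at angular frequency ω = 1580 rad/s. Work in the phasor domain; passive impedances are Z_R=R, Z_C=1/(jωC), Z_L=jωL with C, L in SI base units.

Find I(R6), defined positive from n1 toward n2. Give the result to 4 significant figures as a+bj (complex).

0.1580+0.1826j A

Apply KCL at each of the 5 non-ground nodes and solve the resulting linear system.
Node n1: branches {R3, I1, R4, R5, L1, R6} → V_1 = 4.678+7.444j
Node n2: branches {R1, R3, R5, R6, R7, R8, C2, R9, I2, I3} → V_2 = 2.435+4.851j
Node n3: branches {L1, R10, R11, I4} → V_3 = 4.378+7.755j
Node n4: branches {R1, R2, L2, R7, C2, R9, R10, R11} → V_4 = 1.407+8.196j
Node n5: branches {I1, C1, R8, C3, I3} → V_5 = 4.489+1.503j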